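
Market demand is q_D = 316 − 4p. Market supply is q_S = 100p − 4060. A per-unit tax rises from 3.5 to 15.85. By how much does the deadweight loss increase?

In inverse form: demand p = 79 − 0.25q, supply p = 40.6 + 0.01q.
Competitive equilibrium: 79 − 0.25q = 40.6 + 0.01q → q* = 147.6923, p* = 42.0769.
For a per-unit tax t: Δq = t/0.26, so DWL = ½·t·(t/0.26) = t²/0.52.
At t = 3.5: DWL = 23.558. At t = 15.85: DWL = 483.12.
Increase = 483.12 − 23.558 = 459.56.

459.56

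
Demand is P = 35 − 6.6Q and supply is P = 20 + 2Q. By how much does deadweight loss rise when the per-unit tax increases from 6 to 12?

6.28

Competitive equilibrium: 35 − 6.6Q = 20 + 2Q → Q* = 1.7442, P* = 23.4884.
For a per-unit tax t: ΔQ = t/8.6, so DWL = ½·t·(t/8.6) = t²/17.2.
At t = 6: DWL = 2.093. At t = 12: DWL = 8.372.
Increase = 8.372 − 2.093 = 6.28.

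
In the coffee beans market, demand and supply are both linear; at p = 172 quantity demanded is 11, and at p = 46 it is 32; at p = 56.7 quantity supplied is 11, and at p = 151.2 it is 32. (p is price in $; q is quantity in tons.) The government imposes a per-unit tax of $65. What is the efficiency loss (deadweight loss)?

Demand slope = (46 − 172)/(32 − 11) = −6, so p = 238 − 6q.
Supply slope = (151.2 − 56.7)/(32 − 11) = 4.5, so p = 7.2 + 4.5q.
Competitive equilibrium: 238 − 6q = 7.2 + 4.5q → q* = 21.981, p* = 106.1143.
With the tax, the buyer price exceeds the seller price by 65: (238 − 6q) − (7.2 + 4.5q) = 65 → q' = 15.7905.
Δq = 21.981 − 15.7905 = 6.1905; the wedge equals the tax, 65.
Deadweight loss = ½ × 6.1905 × 65 = $201.19.

$201.19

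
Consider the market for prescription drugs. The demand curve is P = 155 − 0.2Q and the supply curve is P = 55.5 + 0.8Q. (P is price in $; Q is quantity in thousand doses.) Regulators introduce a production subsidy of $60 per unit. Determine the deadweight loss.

$1800 thousand

Competitive equilibrium: 155 − 0.2Q = 55.5 + 0.8Q → Q* = 99.5, P* = 135.1.
The subsidy lowers effective supply by 60: P = 0.8Q − 4.5.
New quantity: 155 − 0.2Q = 0.8Q − 4.5 → Q' = 159.5.
Overproduction ΔQ = 159.5 − 99.5 = 60; wedge = subsidy = 60.
The triangle = ½ × 60 × 60 = $1800 thousand.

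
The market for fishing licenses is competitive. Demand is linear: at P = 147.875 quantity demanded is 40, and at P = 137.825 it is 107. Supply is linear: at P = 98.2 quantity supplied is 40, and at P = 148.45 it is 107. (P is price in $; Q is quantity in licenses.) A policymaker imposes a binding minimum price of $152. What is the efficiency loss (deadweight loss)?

$3077.27

Demand slope = (137.825 − 147.875)/(107 − 40) = −0.15, so P = 153.875 − 0.15Q.
Supply slope = (148.45 − 98.2)/(107 − 40) = 0.75, so P = 68.2 + 0.75Q.
Competitive equilibrium: 153.875 − 0.15Q = 68.2 + 0.75Q → Q* = 95.1944, P* = 139.5958.
At the floor P = 152, quantity demanded = (153.875 − 152)/0.15 = 12.5.
Sellers' marginal cost at Q' = 12.5: 68.2 + 0.75·12.5 = 77.575.
ΔQ = 95.1944 − 12.5 = 82.6944; wedge = 152 − 77.575 = 74.425.
DWL = ½ × 82.6944 × 74.425 = $3077.27.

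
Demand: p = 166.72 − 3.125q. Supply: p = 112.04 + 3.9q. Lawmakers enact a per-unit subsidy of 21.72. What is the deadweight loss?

Competitive equilibrium: 166.72 − 3.125q = 112.04 + 3.9q → q* = 7.7836, p* = 142.3962.
The subsidy lowers effective supply by 21.72: p = 90.32 + 3.9q.
New quantity: 166.72 − 3.125q = 90.32 + 3.9q → q' = 10.8754.
Overproduction Δq = 10.8754 − 7.7836 = 3.0918; wedge = subsidy = 21.72.
The triangle = ½ × 3.0918 × 21.72 = 33.58.

33.58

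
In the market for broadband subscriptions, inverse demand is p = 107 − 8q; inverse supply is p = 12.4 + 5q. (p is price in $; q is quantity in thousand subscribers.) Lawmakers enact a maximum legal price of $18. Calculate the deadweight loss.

$246.40 thousand

Competitive equilibrium: 107 − 8q = 12.4 + 5q → q* = 7.2769, p* = 48.7846.
At the ceiling p = 18, quantity supplied = (18 − 12.4)/5 = 1.12.
Willingness to pay at q' = 1.12: 107 − 8·1.12 = 98.04.
Δq = 7.2769 − 1.12 = 6.1569; wedge = 98.04 − 18 = 80.04.
The triangle = ½ × 6.1569 × 80.04 = $246.40 thousand.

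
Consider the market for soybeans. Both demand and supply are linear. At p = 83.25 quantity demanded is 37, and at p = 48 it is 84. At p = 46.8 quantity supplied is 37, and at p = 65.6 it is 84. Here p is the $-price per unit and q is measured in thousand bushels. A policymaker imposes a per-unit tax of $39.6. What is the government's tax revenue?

Demand slope = (48 − 83.25)/(84 − 37) = −0.75, so p = 111 − 0.75q.
Supply slope = (65.6 − 46.8)/(84 − 37) = 0.4, so p = 32 + 0.4q.
Competitive equilibrium: 111 − 0.75q = 32 + 0.4q → q* = 68.6957, p* = 59.4783.
With the tax, the buyer price exceeds the seller price by 39.6: (111 − 0.75q) − (32 + 0.4q) = 39.6 → q' = 34.2609.
Tax revenue = 39.6 × 34.2609 = $1356.73 thousand.

$1356.73 thousand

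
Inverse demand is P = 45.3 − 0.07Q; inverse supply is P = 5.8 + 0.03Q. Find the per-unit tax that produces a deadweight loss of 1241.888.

15.76

Competitive equilibrium: 45.3 − 0.07Q = 5.8 + 0.03Q → Q* = 395, P* = 17.65.
A tax t gives ΔQ = t/0.1 and wedge t, so DWL = t²/0.2.
t²/0.2 = 1241.888 → t² = 248.3776 → t = 15.76.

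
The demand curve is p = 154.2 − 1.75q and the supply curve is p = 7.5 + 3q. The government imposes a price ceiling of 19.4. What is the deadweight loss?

1720.82

Competitive equilibrium: 154.2 − 1.75q = 7.5 + 3q → q* = 30.88421, p* = 100.15263.
At the ceiling p = 19.4, quantity supplied = (19.4 − 7.5)/3 = 3.96667.
Willingness to pay at q' = 3.96667: 154.2 − 1.75·3.96667 = 147.25833.
Δq = 30.88421 − 3.96667 = 26.91754; wedge = 147.25833 − 19.4 = 127.85833.
Welfare loss = ½ × 26.91754 × 127.85833 = 1720.82.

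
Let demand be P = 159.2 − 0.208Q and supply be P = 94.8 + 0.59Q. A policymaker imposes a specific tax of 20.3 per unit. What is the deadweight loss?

Competitive equilibrium: 159.2 − 0.208Q = 94.8 + 0.59Q → Q* = 80.7018, P* = 142.414.
With the tax, the buyer price exceeds the seller price by 20.3: (159.2 − 0.208Q) − (94.8 + 0.59Q) = 20.3 → Q' = 55.2632.
ΔQ = 80.7018 − 55.2632 = 25.4386; the wedge equals the tax, 20.3.
Welfare loss = ½ × 25.4386 × 20.3 = 258.20.

258.20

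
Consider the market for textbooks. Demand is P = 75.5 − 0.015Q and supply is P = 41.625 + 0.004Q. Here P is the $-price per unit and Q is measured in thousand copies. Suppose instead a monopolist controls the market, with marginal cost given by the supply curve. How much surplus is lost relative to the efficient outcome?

Competitive equilibrium: 75.5 − 0.015Q = 41.625 + 0.004Q → Q* = 1782.89474, P* = 48.75658.
Marginal revenue: MR = 75.5 − 0.03Q. Set MR = MC: 75.5 − 0.03Q = 41.625 + 0.004Q → Q_m = 996.32353.
Price P_m = 75.5 − 0.015·996.32353 = 60.55515; MC(Q_m) = 41.625 + 0.004·996.32353 = 45.61029.
Competitive Q* = 1782.89474, so ΔQ = 786.57121; wedge = 60.55515 − 45.61029 = 14.94486.
The triangle = ½ × 786.57121 × 14.94486 = $5877.60 thousand.

$5877.60 thousand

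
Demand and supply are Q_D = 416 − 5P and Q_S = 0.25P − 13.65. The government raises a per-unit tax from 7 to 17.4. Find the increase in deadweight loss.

In inverse form: demand P = 83.2 − 0.2Q, supply P = 54.6 + 4Q.
Competitive equilibrium: 83.2 − 0.2Q = 54.6 + 4Q → Q* = 6.8095, P* = 81.8381.
For a per-unit tax t: ΔQ = t/4.2, so DWL = ½·t·(t/4.2) = t²/8.4.
At t = 7: DWL = 5.833. At t = 17.4: DWL = 36.043.
Increase = 36.043 − 5.833 = 30.21.

30.21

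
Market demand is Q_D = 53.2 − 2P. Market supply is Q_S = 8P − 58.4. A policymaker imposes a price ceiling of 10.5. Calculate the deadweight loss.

In inverse form: demand P = 26.6 − 0.5Q, supply P = 7.3 + 0.125Q.
Competitive equilibrium: 26.6 − 0.5Q = 7.3 + 0.125Q → Q* = 30.88, P* = 11.16.
At the ceiling P = 10.5, quantity supplied = (10.5 − 7.3)/0.125 = 25.6.
Willingness to pay at Q' = 25.6: 26.6 − 0.5·25.6 = 13.8.
ΔQ = 30.88 − 25.6 = 5.28; wedge = 13.8 − 10.5 = 3.3.
Deadweight loss = ½ × 5.28 × 3.3 = 8.712.

8.712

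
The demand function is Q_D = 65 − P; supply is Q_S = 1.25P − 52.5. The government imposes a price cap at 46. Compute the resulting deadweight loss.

In inverse form: demand P = 65 − Q, supply P = 42 + 0.8Q.
Competitive equilibrium: 65 − Q = 42 + 0.8Q → Q* = 12.7778, P* = 52.2222.
At the ceiling P = 46, quantity supplied = (46 − 42)/0.8 = 5.
Willingness to pay at Q' = 5: 65 − 1·5 = 60.
ΔQ = 12.7778 − 5 = 7.7778; wedge = 60 − 46 = 14.
Welfare loss = ½ × 7.7778 × 14 = 54.44.

54.44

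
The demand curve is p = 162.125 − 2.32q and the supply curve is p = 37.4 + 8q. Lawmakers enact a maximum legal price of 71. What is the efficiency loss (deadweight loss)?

Competitive equilibrium: 162.125 − 2.32q = 37.4 + 8q → q* = 12.0858, p* = 134.086.
At the ceiling p = 71, quantity supplied = (71 − 37.4)/8 = 4.2.
Willingness to pay at q' = 4.2: 162.125 − 2.32·4.2 = 152.381.
Δq = 12.0858 − 4.2 = 7.8858; wedge = 152.381 − 71 = 81.381.
Welfare loss = ½ × 7.8858 × 81.381 = 320.88.

320.88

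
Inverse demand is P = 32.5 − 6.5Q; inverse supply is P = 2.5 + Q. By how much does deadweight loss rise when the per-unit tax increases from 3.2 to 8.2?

Competitive equilibrium: 32.5 − 6.5Q = 2.5 + Q → Q* = 4, P* = 6.5.
For a per-unit tax t: ΔQ = t/7.5, so DWL = ½·t·(t/7.5) = t²/15.
At t = 3.2: DWL = 0.683. At t = 8.2: DWL = 4.483.
Increase = 4.483 − 0.683 = 3.80.

3.80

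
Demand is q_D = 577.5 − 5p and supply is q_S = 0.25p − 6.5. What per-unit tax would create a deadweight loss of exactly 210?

42

In inverse form: demand p = 115.5 − 0.2q, supply p = 26 + 4q.
Competitive equilibrium: 115.5 − 0.2q = 26 + 4q → q* = 21.3095, p* = 111.2381.
A tax t gives Δq = t/4.2 and wedge t, so DWL = t²/8.4.
t²/8.4 = 210 → t² = 1764 → t = 42.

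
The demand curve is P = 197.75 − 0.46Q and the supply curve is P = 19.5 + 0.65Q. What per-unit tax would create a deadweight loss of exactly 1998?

Competitive equilibrium: 197.75 − 0.46Q = 19.5 + 0.65Q → Q* = 160.5856, P* = 123.8806.
A tax t gives ΔQ = t/1.11 and wedge t, so DWL = t²/2.22.
t²/2.22 = 1998 → t² = 4435.56 → t = 66.6.

66.6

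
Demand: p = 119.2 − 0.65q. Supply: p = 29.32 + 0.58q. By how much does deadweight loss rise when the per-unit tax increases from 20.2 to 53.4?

993.30

Competitive equilibrium: 119.2 − 0.65q = 29.32 + 0.58q → q* = 73.0732, p* = 71.7024.
For a per-unit tax t: Δq = t/1.23, so DWL = ½·t·(t/1.23) = t²/2.46.
At t = 20.2: DWL = 165.87. At t = 53.4: DWL = 1159.171.
Increase = 1159.171 − 165.87 = 993.30.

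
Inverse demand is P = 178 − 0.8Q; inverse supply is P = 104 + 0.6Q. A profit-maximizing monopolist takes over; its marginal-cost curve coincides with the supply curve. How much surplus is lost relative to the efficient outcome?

Competitive equilibrium: 178 − 0.8Q = 104 + 0.6Q → Q* = 52.8571, P* = 135.7143.
Marginal revenue: MR = 178 − 1.6Q. Set MR = MC: 178 − 1.6Q = 104 + 0.6Q → Q_m = 33.6364.
Price P_m = 178 − 0.8·33.6364 = 151.0909; MC(Q_m) = 104 + 0.6·33.6364 = 124.1818.
Competitive Q* = 52.8571, so ΔQ = 19.2207; wedge = 151.0909 − 124.1818 = 26.9091.
The triangle = ½ × 19.2207 × 26.9091 = 258.61.

258.61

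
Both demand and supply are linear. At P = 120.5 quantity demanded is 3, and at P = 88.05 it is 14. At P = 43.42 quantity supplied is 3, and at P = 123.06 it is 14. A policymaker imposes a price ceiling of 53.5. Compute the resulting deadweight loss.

194.09

Demand slope = (88.05 − 120.5)/(14 − 3) = −2.95, so P = 129.35 − 2.95Q.
Supply slope = (123.06 − 43.42)/(14 − 3) = 7.24, so P = 21.7 + 7.24Q.
Competitive equilibrium: 129.35 − 2.95Q = 21.7 + 7.24Q → Q* = 10.5643, P* = 98.1854.
At the ceiling P = 53.5, quantity supplied = (53.5 − 21.7)/7.24 = 4.3923.
Willingness to pay at Q' = 4.3923: 129.35 − 2.95·4.3923 = 116.3927.
ΔQ = 10.5643 − 4.3923 = 6.172; wedge = 116.3927 − 53.5 = 62.8927.
DWL = ½ × 6.172 × 62.8927 = 194.09.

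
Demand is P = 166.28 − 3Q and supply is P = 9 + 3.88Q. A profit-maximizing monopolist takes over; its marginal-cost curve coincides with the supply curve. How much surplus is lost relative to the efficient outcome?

Competitive equilibrium: 166.28 − 3Q = 9 + 3.88Q → Q* = 22.8605, P* = 97.6986.
Marginal revenue: MR = 166.28 − 6Q. Set MR = MC: 166.28 − 6Q = 9 + 3.88Q → Q_m = 15.919.
Price P_m = 166.28 − 3·15.919 = 118.523; MC(Q_m) = 9 + 3.88·15.919 = 70.7657.
Competitive Q* = 22.8605, so ΔQ = 6.9415; wedge = 118.523 − 70.7657 = 47.7573.
Welfare loss = ½ × 6.9415 × 47.7573 = 165.75.

165.75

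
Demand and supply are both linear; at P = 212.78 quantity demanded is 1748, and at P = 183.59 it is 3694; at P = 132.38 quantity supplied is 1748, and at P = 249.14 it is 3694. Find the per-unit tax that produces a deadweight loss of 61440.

96

Demand slope = (183.59 − 212.78)/(3694 − 1748) = −0.015, so P = 239 − 0.015Q.
Supply slope = (249.14 − 132.38)/(3694 − 1748) = 0.06, so P = 27.5 + 0.06Q.
Competitive equilibrium: 239 − 0.015Q = 27.5 + 0.06Q → Q* = 2820, P* = 196.7.
A tax t gives ΔQ = t/0.075 and wedge t, so DWL = t²/0.15.
t²/0.15 = 61440 → t² = 9216 → t = 96.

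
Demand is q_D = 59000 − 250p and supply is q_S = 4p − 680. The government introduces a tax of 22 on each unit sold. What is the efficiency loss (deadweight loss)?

952.76

In inverse form: demand p = 236 − 0.004q, supply p = 170 + 0.25q.
Competitive equilibrium: 236 − 0.004q = 170 + 0.25q → q* = 259.8425, p* = 234.9606.
With the tax, the buyer price exceeds the seller price by 22: (236 − 0.004q) − (170 + 0.25q) = 22 → q' = 173.2283.
Δq = 259.8425 − 173.2283 = 86.6142; the wedge equals the tax, 22.
DWL = ½ × 86.6142 × 22 = 952.76.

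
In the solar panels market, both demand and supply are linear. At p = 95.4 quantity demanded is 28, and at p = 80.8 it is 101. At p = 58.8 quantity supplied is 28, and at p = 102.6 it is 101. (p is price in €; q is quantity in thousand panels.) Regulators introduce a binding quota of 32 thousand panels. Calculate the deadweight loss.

Demand slope = (80.8 − 95.4)/(101 − 28) = −0.2, so p = 101 − 0.2q.
Supply slope = (102.6 − 58.8)/(101 − 28) = 0.6, so p = 42 + 0.6q.
Competitive equilibrium: 101 − 0.2q = 42 + 0.6q → q* = 73.75, p* = 86.25.
At q = 32: demand price = 101 − 0.2·32 = 94.6; supply price = 42 + 0.6·32 = 61.2.
Δq = 73.75 − 32 = 41.75; wedge = 94.6 − 61.2 = 33.4.
The triangle = ½ × 41.75 × 33.4 = €697.225 thousand.

€697.225 thousand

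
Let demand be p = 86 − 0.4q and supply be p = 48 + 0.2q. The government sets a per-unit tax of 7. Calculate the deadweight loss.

40.83

Competitive equilibrium: 86 − 0.4q = 48 + 0.2q → q* = 63.3333, p* = 60.6667.
With the tax, the buyer price exceeds the seller price by 7: (86 − 0.4q) − (48 + 0.2q) = 7 → q' = 51.6667.
Δq = 63.3333 − 51.6667 = 11.6666; the wedge equals the tax, 7.
Welfare loss = ½ × 11.6666 × 7 = 40.83.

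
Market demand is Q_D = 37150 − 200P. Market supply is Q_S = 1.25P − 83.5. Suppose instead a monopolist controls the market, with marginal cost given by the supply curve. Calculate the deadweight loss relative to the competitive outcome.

In inverse form: demand P = 185.75 − 0.005Q, supply P = 66.8 + 0.8Q.
Competitive equilibrium: 185.75 − 0.005Q = 66.8 + 0.8Q → Q* = 147.764, P* = 185.0112.
Marginal revenue: MR = 185.75 − 0.01Q. Set MR = MC: 185.75 − 0.01Q = 66.8 + 0.8Q → Q_m = 146.8519.
Price P_m = 185.75 − 0.005·146.8519 = 185.0157; MC(Q_m) = 66.8 + 0.8·146.8519 = 184.2815.
Competitive Q* = 147.764, so ΔQ = 0.9121; wedge = 185.0157 − 184.2815 = 0.7342.
DWL = ½ × 0.9121 × 0.7342 = 0.33.

0.33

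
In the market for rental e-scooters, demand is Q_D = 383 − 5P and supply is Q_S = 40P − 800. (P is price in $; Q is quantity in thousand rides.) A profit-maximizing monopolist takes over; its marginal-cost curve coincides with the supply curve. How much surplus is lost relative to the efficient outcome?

$1576.53 thousand

In inverse form: demand P = 76.6 − 0.2Q, supply P = 20 + 0.025Q.
Competitive equilibrium: 76.6 − 0.2Q = 20 + 0.025Q → Q* = 251.5556, P* = 26.2889.
Marginal revenue: MR = 76.6 − 0.4Q. Set MR = MC: 76.6 − 0.4Q = 20 + 0.025Q → Q_m = 133.1765.
Price P_m = 76.6 − 0.2·133.1765 = 49.9647; MC(Q_m) = 20 + 0.025·133.1765 = 23.3294.
Competitive Q* = 251.5556, so ΔQ = 118.3791; wedge = 49.9647 − 23.3294 = 26.6353.
Deadweight loss = ½ × 118.3791 × 26.6353 = $1576.53 thousand.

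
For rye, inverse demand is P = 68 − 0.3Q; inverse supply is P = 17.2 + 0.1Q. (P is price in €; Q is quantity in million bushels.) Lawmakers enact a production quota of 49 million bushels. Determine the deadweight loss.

Competitive equilibrium: 68 − 0.3Q = 17.2 + 0.1Q → Q* = 127, P* = 29.9.
At Q = 49: demand price = 68 − 0.3·49 = 53.3; supply price = 17.2 + 0.1·49 = 22.1.
ΔQ = 127 − 49 = 78; wedge = 53.3 − 22.1 = 31.2.
Deadweight loss = ½ × 78 × 31.2 = €1216.80 million.

€1216.80 million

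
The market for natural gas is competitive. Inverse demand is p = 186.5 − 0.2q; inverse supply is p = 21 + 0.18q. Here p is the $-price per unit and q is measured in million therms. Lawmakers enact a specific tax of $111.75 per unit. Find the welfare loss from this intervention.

Competitive equilibrium: 186.5 − 0.2q = 21 + 0.18q → q* = 435.5263, p* = 99.3947.
With the tax, the buyer price exceeds the seller price by 111.75: (186.5 − 0.2q) − (21 + 0.18q) = 111.75 → q' = 141.4474.
Δq = 435.5263 − 141.4474 = 294.0789; the wedge equals the tax, 111.75.
The triangle = ½ × 294.0789 × 111.75 = $16431.66 million.

$16431.66 million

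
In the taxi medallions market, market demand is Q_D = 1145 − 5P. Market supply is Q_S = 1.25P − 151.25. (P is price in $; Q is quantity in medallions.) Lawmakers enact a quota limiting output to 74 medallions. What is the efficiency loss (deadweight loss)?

In inverse form: demand P = 229 − 0.2Q, supply P = 121 + 0.8Q.
Competitive equilibrium: 229 − 0.2Q = 121 + 0.8Q → Q* = 108, P* = 207.4.
At Q = 74: demand price = 229 − 0.2·74 = 214.2; supply price = 121 + 0.8·74 = 180.2.
ΔQ = 108 − 74 = 34; wedge = 214.2 − 180.2 = 34.
Welfare loss = ½ × 34 × 34 = $578.

$578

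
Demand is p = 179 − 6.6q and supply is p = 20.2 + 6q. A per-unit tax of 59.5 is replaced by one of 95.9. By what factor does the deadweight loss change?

2.598

Competitive equilibrium: 179 − 6.6q = 20.2 + 6q → q* = 12.6032, p* = 95.819.
For a per-unit tax t: Δq = t/12.6, so DWL = ½·t·(t/12.6) = t²/25.2.
At t = 59.5: DWL = 140.486. At t = 95.9: DWL = 364.953.
Ratio = (95.9/59.5)² = 2.598.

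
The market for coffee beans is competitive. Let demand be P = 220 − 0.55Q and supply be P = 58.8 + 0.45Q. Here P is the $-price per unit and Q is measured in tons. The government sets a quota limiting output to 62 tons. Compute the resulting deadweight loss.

$4920.32

Competitive equilibrium: 220 − 0.55Q = 58.8 + 0.45Q → Q* = 161.2, P* = 131.34.
At Q = 62: demand price = 220 − 0.55·62 = 185.9; supply price = 58.8 + 0.45·62 = 86.7.
ΔQ = 161.2 − 62 = 99.2; wedge = 185.9 − 86.7 = 99.2.
DWL = ½ × 99.2 × 99.2 = $4920.32.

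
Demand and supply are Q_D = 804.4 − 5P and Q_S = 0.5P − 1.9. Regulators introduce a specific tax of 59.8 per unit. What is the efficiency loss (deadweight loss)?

812.74

In inverse form: demand P = 160.88 − 0.2Q, supply P = 3.8 + 2Q.
Competitive equilibrium: 160.88 − 0.2Q = 3.8 + 2Q → Q* = 71.4, P* = 146.6.
With the tax, the buyer price exceeds the seller price by 59.8: (160.88 − 0.2Q) − (3.8 + 2Q) = 59.8 → Q' = 44.2182.
ΔQ = 71.4 − 44.2182 = 27.1818; the wedge equals the tax, 59.8.
Welfare loss = ½ × 27.1818 × 59.8 = 812.74.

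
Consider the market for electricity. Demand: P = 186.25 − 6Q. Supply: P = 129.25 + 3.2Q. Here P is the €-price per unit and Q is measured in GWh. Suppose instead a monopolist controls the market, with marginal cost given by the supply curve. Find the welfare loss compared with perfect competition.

€27.51

Competitive equilibrium: 186.25 − 6Q = 129.25 + 3.2Q → Q* = 6.1957, P* = 149.0761.
Marginal revenue: MR = 186.25 − 12Q. Set MR = MC: 186.25 − 12Q = 129.25 + 3.2Q → Q_m = 3.75.
Price P_m = 186.25 − 6·3.75 = 163.75; MC(Q_m) = 129.25 + 3.2·3.75 = 141.25.
Competitive Q* = 6.1957, so ΔQ = 2.4457; wedge = 163.75 − 141.25 = 22.5.
DWL = ½ × 2.4457 × 22.5 = €27.51.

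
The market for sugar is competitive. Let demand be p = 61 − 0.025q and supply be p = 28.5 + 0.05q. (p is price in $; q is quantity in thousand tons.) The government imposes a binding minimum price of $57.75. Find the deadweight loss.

$3450.42 thousand

Competitive equilibrium: 61 − 0.025q = 28.5 + 0.05q → q* = 433.3333, p* = 50.1667.
At the floor p = 57.75, quantity demanded = (61 − 57.75)/0.025 = 130.
Sellers' marginal cost at q' = 130: 28.5 + 0.05·130 = 35.
Δq = 433.3333 − 130 = 303.3333; wedge = 57.75 − 35 = 22.75.
The triangle = ½ × 303.3333 × 22.75 = $3450.42 thousand.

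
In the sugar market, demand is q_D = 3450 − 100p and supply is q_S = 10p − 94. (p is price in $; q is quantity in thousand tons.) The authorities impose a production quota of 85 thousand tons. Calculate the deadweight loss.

In inverse form: demand p = 34.5 − 0.01q, supply p = 9.4 + 0.1q.
Competitive equilibrium: 34.5 − 0.01q = 9.4 + 0.1q → q* = 228.1818, p* = 32.2182.
At q = 85: demand price = 34.5 − 0.01·85 = 33.65; supply price = 9.4 + 0.1·85 = 17.9.
Δq = 228.1818 − 85 = 143.1818; wedge = 33.65 − 17.9 = 15.75.
Welfare loss = ½ × 143.1818 × 15.75 = $1127.56 thousand.

$1127.56 thousand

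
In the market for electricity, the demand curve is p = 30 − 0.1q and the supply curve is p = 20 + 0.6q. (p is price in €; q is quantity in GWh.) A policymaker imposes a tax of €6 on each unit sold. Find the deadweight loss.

€25.71

Competitive equilibrium: 30 − 0.1q = 20 + 0.6q → q* = 14.2857, p* = 28.5714.
With the tax, the buyer price exceeds the seller price by 6: (30 − 0.1q) − (20 + 0.6q) = 6 → q' = 5.7143.
Δq = 14.2857 − 5.7143 = 8.5714; the wedge equals the tax, 6.
Deadweight loss = ½ × 8.5714 × 6 = €25.71.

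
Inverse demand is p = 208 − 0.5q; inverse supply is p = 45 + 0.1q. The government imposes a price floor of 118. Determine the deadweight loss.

Competitive equilibrium: 208 − 0.5q = 45 + 0.1q → q* = 271.6667, p* = 72.1667.
At the floor p = 118, quantity demanded = (208 − 118)/0.5 = 180.
Sellers' marginal cost at q' = 180: 45 + 0.1·180 = 63.
Δq = 271.6667 − 180 = 91.6667; wedge = 118 − 63 = 55.
Deadweight loss = ½ × 91.6667 × 55 = 2520.83.

2520.83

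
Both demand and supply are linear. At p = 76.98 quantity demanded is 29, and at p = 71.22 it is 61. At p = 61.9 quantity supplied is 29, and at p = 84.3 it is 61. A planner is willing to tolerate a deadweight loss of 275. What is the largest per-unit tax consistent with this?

22

Demand slope = (71.22 − 76.98)/(61 − 29) = −0.18, so p = 82.2 − 0.18q.
Supply slope = (84.3 − 61.9)/(61 − 29) = 0.7, so p = 41.6 + 0.7q.
Competitive equilibrium: 82.2 − 0.18q = 41.6 + 0.7q → q* = 46.1364, p* = 73.8955.
A tax t gives Δq = t/0.88 and wedge t, so DWL = t²/1.76.
t²/1.76 = 275 → t² = 484 → t = 22.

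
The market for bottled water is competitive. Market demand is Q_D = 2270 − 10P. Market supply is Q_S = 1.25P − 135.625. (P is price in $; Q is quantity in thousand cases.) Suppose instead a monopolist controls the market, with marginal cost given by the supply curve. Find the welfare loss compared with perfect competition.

In inverse form: demand P = 227 − 0.1Q, supply P = 108.5 + 0.8Q.
Competitive equilibrium: 227 − 0.1Q = 108.5 + 0.8Q → Q* = 131.6667, P* = 213.8333.
Marginal revenue: MR = 227 − 0.2Q. Set MR = MC: 227 − 0.2Q = 108.5 + 0.8Q → Q_m = 118.5.
Price P_m = 227 − 0.1·118.5 = 215.15; MC(Q_m) = 108.5 + 0.8·118.5 = 203.3.
Competitive Q* = 131.6667, so ΔQ = 13.1667; wedge = 215.15 − 203.3 = 11.85.
Welfare loss = ½ × 13.1667 × 11.85 = $78.01 thousand.

$78.01 thousand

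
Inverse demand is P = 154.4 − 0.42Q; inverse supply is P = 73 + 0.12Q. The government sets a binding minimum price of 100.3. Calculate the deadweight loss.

Competitive equilibrium: 154.4 − 0.42Q = 73 + 0.12Q → Q* = 150.7407, P* = 91.0889.
At the floor P = 100.3, quantity demanded = (154.4 − 100.3)/0.42 = 128.8095.
Sellers' marginal cost at Q' = 128.8095: 73 + 0.12·128.8095 = 88.4571.
ΔQ = 150.7407 − 128.8095 = 21.9312; wedge = 100.3 − 88.4571 = 11.8429.
The triangle = ½ × 21.9312 × 11.8429 = 129.86.

129.86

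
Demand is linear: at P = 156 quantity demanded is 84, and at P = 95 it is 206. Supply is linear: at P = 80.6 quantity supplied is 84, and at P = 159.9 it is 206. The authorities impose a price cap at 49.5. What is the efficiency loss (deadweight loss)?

Demand slope = (95 − 156)/(206 − 84) = −0.5, so P = 198 − 0.5Q.
Supply slope = (159.9 − 80.6)/(206 − 84) = 0.65, so P = 26 + 0.65Q.
Competitive equilibrium: 198 − 0.5Q = 26 + 0.65Q → Q* = 149.5652, P* = 123.2174.
At the ceiling P = 49.5, quantity supplied = (49.5 − 26)/0.65 = 36.1538.
Willingness to pay at Q' = 36.1538: 198 − 0.5·36.1538 = 179.9231.
ΔQ = 149.5652 − 36.1538 = 113.4114; wedge = 179.9231 − 49.5 = 130.4231.
Welfare loss = ½ × 113.4114 × 130.4231 = 7395.73.

7395.73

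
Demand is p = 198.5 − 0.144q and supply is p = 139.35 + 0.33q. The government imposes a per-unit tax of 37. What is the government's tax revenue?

1729.01

Competitive equilibrium: 198.5 − 0.144q = 139.35 + 0.33q → q* = 124.789, p* = 180.5304.
With the tax, the buyer price exceeds the seller price by 37: (198.5 − 0.144q) − (139.35 + 0.33q) = 37 → q' = 46.73.
Tax revenue = 37 × 46.73 = 1729.01.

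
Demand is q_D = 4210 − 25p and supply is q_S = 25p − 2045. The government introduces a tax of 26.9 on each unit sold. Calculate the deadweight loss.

4522.56

In inverse form: demand p = 168.4 − 0.04q, supply p = 81.8 + 0.04q.
Competitive equilibrium: 168.4 − 0.04q = 81.8 + 0.04q → q* = 1082.5, p* = 125.1.
With the tax, the buyer price exceeds the seller price by 26.9: (168.4 − 0.04q) − (81.8 + 0.04q) = 26.9 → q' = 746.25.
Δq = 1082.5 − 746.25 = 336.25; the wedge equals the tax, 26.9.
The triangle = ½ × 336.25 × 26.9 = 4522.56.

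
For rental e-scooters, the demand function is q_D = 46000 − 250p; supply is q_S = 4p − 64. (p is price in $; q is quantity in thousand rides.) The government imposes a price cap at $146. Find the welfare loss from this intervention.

$2539.86 thousand

In inverse form: demand p = 184 − 0.004q, supply p = 16 + 0.25q.
Competitive equilibrium: 184 − 0.004q = 16 + 0.25q → q* = 661.41732, p* = 181.35433.
At the ceiling p = 146, quantity supplied = (146 − 16)/0.25 = 520.
Willingness to pay at q' = 520: 184 − 0.004·520 = 181.92.
Δq = 661.41732 − 520 = 141.41732; wedge = 181.92 − 146 = 35.92.
The triangle = ½ × 141.41732 × 35.92 = $2539.86 thousand.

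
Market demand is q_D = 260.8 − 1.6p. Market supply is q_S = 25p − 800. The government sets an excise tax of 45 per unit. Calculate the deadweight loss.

In inverse form: demand p = 163 − 0.625q, supply p = 32 + 0.04q.
Competitive equilibrium: 163 − 0.625q = 32 + 0.04q → q* = 196.9925, p* = 39.8797.
With the tax, the buyer price exceeds the seller price by 45: (163 − 0.625q) − (32 + 0.04q) = 45 → q' = 129.3233.
Δq = 196.9925 − 129.3233 = 67.6692; the wedge equals the tax, 45.
The triangle = ½ × 67.6692 × 45 = 1522.56.

1522.56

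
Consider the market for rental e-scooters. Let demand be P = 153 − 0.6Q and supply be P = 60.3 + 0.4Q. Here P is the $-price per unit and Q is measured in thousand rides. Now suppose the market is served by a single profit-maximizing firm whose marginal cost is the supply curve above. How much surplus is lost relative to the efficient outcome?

$604.22 thousand

Competitive equilibrium: 153 − 0.6Q = 60.3 + 0.4Q → Q* = 92.7, P* = 97.38.
Marginal revenue: MR = 153 − 1.2Q. Set MR = MC: 153 − 1.2Q = 60.3 + 0.4Q → Q_m = 57.9375.
Price P_m = 153 − 0.6·57.9375 = 118.2375; MC(Q_m) = 60.3 + 0.4·57.9375 = 83.475.
Competitive Q* = 92.7, so ΔQ = 34.7625; wedge = 118.2375 − 83.475 = 34.7625.
Deadweight loss = ½ × 34.7625 × 34.7625 = $604.22 thousand.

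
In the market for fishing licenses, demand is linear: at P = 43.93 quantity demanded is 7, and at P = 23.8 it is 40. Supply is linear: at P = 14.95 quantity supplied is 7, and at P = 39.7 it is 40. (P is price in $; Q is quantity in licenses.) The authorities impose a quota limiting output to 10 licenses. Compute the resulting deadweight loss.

Demand slope = (23.8 − 43.93)/(40 − 7) = −0.61, so P = 48.2 − 0.61Q.
Supply slope = (39.7 − 14.95)/(40 − 7) = 0.75, so P = 9.7 + 0.75Q.
Competitive equilibrium: 48.2 − 0.61Q = 9.7 + 0.75Q → Q* = 28.3088, P* = 30.9316.
At Q = 10: demand price = 48.2 − 0.61·10 = 42.1; supply price = 9.7 + 0.75·10 = 17.2.
ΔQ = 28.3088 − 10 = 18.3088; wedge = 42.1 − 17.2 = 24.9.
Welfare loss = ½ × 18.3088 × 24.9 = $227.94.

$227.94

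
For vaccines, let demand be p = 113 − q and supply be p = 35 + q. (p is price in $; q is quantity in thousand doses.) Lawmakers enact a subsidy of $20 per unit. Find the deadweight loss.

Competitive equilibrium: 113 − q = 35 + q → q* = 39, p* = 74.
The subsidy lowers effective supply by 20: p = 15 + q.
New quantity: 113 − q = 15 + q → q' = 49.
Overproduction Δq = 49 − 39 = 10; wedge = subsidy = 20.
The triangle = ½ × 10 × 20 = $100 thousand.

$100 thousand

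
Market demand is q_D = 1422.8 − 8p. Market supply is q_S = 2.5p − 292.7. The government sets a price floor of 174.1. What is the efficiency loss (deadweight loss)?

1930.29

In inverse form: demand p = 177.85 − 0.125q, supply p = 117.08 + 0.4q.
Competitive equilibrium: 177.85 − 0.125q = 117.08 + 0.4q → q* = 115.7524, p* = 163.381.
At the floor p = 174.1, quantity demanded = (177.85 − 174.1)/0.125 = 30.
Sellers' marginal cost at q' = 30: 117.08 + 0.4·30 = 129.08.
Δq = 115.7524 − 30 = 85.7524; wedge = 174.1 − 129.08 = 45.02.
DWL = ½ × 85.7524 × 45.02 = 1930.29.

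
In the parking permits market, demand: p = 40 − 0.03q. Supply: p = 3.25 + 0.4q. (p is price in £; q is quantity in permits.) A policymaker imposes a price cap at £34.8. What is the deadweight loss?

Competitive equilibrium: 40 − 0.03q = 3.25 + 0.4q → q* = 85.4651, p* = 37.436.
At the ceiling p = 34.8, quantity supplied = (34.8 − 3.25)/0.4 = 78.875.
Willingness to pay at q' = 78.875: 40 − 0.03·78.875 = 37.6338.
Δq = 85.4651 − 78.875 = 6.5901; wedge = 37.6338 − 34.8 = 2.8338.
Deadweight loss = ½ × 6.5901 × 2.8338 = £9.34.

£9.34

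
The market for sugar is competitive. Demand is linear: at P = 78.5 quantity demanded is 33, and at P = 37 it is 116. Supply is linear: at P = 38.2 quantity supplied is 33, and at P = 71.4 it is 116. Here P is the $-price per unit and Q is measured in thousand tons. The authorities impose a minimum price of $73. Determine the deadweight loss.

Demand slope = (37 − 78.5)/(116 − 33) = −0.5, so P = 95 − 0.5Q.
Supply slope = (71.4 − 38.2)/(116 − 33) = 0.4, so P = 25 + 0.4Q.
Competitive equilibrium: 95 − 0.5Q = 25 + 0.4Q → Q* = 77.7778, P* = 56.1111.
At the floor P = 73, quantity demanded = (95 − 73)/0.5 = 44.
Sellers' marginal cost at Q' = 44: 25 + 0.4·44 = 42.6.
ΔQ = 77.7778 − 44 = 33.7778; wedge = 73 − 42.6 = 30.4.
DWL = ½ × 33.7778 × 30.4 = $513.42 thousand.

$513.42 thousand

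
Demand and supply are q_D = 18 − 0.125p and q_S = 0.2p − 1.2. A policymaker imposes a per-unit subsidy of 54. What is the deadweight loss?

In inverse form: demand p = 144 − 8q, supply p = 6 + 5q.
Competitive equilibrium: 144 − 8q = 6 + 5q → q* = 10.6154, p* = 59.0769.
The subsidy lowers effective supply by 54: p = 5q − 48.
New quantity: 144 − 8q = 5q − 48 → q' = 14.7692.
Overproduction Δq = 14.7692 − 10.6154 = 4.1538; wedge = subsidy = 54.
Welfare loss = ½ × 4.1538 × 54 = 112.15.

112.15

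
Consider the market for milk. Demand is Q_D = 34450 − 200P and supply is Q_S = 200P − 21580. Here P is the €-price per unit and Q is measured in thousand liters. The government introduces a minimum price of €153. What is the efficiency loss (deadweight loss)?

In inverse form: demand P = 172.25 − 0.005Q, supply P = 107.9 + 0.005Q.
Competitive equilibrium: 172.25 − 0.005Q = 107.9 + 0.005Q → Q* = 6435, P* = 140.075.
At the floor P = 153, quantity demanded = (172.25 − 153)/0.005 = 3850.
Sellers' marginal cost at Q' = 3850: 107.9 + 0.005·3850 = 127.15.
ΔQ = 6435 − 3850 = 2585; wedge = 153 − 127.15 = 25.85.
DWL = ½ × 2585 × 25.85 = €33411.125 thousand.

€33411.125 thousand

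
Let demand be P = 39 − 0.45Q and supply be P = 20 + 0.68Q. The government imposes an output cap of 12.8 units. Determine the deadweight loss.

9.10

Competitive equilibrium: 39 − 0.45Q = 20 + 0.68Q → Q* = 16.8142, P* = 31.4336.
At Q = 12.8: demand price = 39 − 0.45·12.8 = 33.24; supply price = 20 + 0.68·12.8 = 28.704.
ΔQ = 16.8142 − 12.8 = 4.0142; wedge = 33.24 − 28.704 = 4.536.
Welfare loss = ½ × 4.0142 × 4.536 = 9.10.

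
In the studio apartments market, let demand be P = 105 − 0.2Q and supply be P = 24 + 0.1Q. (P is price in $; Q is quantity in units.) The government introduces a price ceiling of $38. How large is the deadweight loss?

$2535

Competitive equilibrium: 105 − 0.2Q = 24 + 0.1Q → Q* = 270, P* = 51.
At the ceiling P = 38, quantity supplied = (38 − 24)/0.1 = 140.
Willingness to pay at Q' = 140: 105 − 0.2·140 = 77.
ΔQ = 270 − 140 = 130; wedge = 77 − 38 = 39.
Welfare loss = ½ × 130 × 39 = $2535.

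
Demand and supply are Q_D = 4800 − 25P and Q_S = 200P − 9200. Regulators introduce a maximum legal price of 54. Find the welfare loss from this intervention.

In inverse form: demand P = 192 − 0.04Q, supply P = 46 + 0.005Q.
Competitive equilibrium: 192 − 0.04Q = 46 + 0.005Q → Q* = 3244.4444, P* = 62.2222.
At the ceiling P = 54, quantity supplied = (54 − 46)/0.005 = 1600.
Willingness to pay at Q' = 1600: 192 − 0.04·1600 = 128.
ΔQ = 3244.4444 − 1600 = 1644.4444; wedge = 128 − 54 = 74.
The triangle = ½ × 1644.4444 × 74 = 60844.44.

60844.44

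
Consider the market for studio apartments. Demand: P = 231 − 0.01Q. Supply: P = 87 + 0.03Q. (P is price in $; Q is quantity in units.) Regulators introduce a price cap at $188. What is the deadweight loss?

Competitive equilibrium: 231 − 0.01Q = 87 + 0.03Q → Q* = 3600, P* = 195.
At the ceiling P = 188, quantity supplied = (188 − 87)/0.03 = 3366.66667.
Willingness to pay at Q' = 3366.66667: 231 − 0.01·3366.66667 = 197.33333.
ΔQ = 3600 − 3366.66667 = 233.33333; wedge = 197.33333 − 188 = 9.33333.
Welfare loss = ½ × 233.33333 × 9.33333 = $1088.89.

$1088.89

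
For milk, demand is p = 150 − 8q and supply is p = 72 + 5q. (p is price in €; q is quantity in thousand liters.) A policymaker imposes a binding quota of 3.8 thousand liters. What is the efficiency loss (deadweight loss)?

€31.46 thousand

Competitive equilibrium: 150 − 8q = 72 + 5q → q* = 6, p* = 102.
At q = 3.8: demand price = 150 − 8·3.8 = 119.6; supply price = 72 + 5·3.8 = 91.
Δq = 6 − 3.8 = 2.2; wedge = 119.6 − 91 = 28.6.
Welfare loss = ½ × 2.2 × 28.6 = €31.46 thousand.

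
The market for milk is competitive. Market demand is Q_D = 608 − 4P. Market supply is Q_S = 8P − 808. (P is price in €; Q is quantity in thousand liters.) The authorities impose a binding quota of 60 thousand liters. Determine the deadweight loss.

In inverse form: demand P = 152 − 0.25Q, supply P = 101 + 0.125Q.
Competitive equilibrium: 152 − 0.25Q = 101 + 0.125Q → Q* = 136, P* = 118.
At Q = 60: demand price = 152 − 0.25·60 = 137; supply price = 101 + 0.125·60 = 108.5.
ΔQ = 136 − 60 = 76; wedge = 137 − 108.5 = 28.5.
Welfare loss = ½ × 76 × 28.5 = €1083 thousand.

€1083 thousand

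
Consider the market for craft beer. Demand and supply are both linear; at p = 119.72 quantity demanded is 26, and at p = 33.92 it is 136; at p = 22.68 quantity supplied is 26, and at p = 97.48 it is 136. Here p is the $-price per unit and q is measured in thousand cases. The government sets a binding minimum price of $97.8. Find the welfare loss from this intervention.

Demand slope = (33.92 − 119.72)/(136 − 26) = −0.78, so p = 140 − 0.78q.
Supply slope = (97.48 − 22.68)/(136 − 26) = 0.68, so p = 5 + 0.68q.
Competitive equilibrium: 140 − 0.78q = 5 + 0.68q → q* = 92.4658, p* = 67.8767.
At the floor p = 97.8, quantity demanded = (140 − 97.8)/0.78 = 54.1026.
Sellers' marginal cost at q' = 54.1026: 5 + 0.68·54.1026 = 41.7898.
Δq = 92.4658 − 54.1026 = 38.3632; wedge = 97.8 − 41.7898 = 56.0102.
DWL = ½ × 38.3632 × 56.0102 = $1074.37 thousand.

$1074.37 thousand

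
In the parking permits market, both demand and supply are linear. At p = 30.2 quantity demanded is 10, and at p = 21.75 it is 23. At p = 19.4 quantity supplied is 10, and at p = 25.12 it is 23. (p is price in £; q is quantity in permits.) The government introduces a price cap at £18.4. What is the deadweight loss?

£80.87

Demand slope = (21.75 − 30.2)/(23 − 10) = −0.65, so p = 36.7 − 0.65q.
Supply slope = (25.12 − 19.4)/(23 − 10) = 0.44, so p = 15 + 0.44q.
Competitive equilibrium: 36.7 − 0.65q = 15 + 0.44q → q* = 19.9083, p* = 23.7596.
At the ceiling p = 18.4, quantity supplied = (18.4 − 15)/0.44 = 7.7273.
Willingness to pay at q' = 7.7273: 36.7 − 0.65·7.7273 = 31.6773.
Δq = 19.9083 − 7.7273 = 12.181; wedge = 31.6773 − 18.4 = 13.2773.
DWL = ½ × 12.181 × 13.2773 = £80.87.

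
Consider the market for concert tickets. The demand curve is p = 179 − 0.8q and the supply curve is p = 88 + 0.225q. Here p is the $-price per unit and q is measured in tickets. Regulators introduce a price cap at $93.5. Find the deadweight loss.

Competitive equilibrium: 179 − 0.8q = 88 + 0.225q → q* = 88.78049, p* = 107.97561.
At the ceiling p = 93.5, quantity supplied = (93.5 − 88)/0.225 = 24.44444.
Willingness to pay at q' = 24.44444: 179 − 0.8·24.44444 = 159.44445.
Δq = 88.78049 − 24.44444 = 64.33605; wedge = 159.44445 − 93.5 = 65.94445.
The triangle = ½ × 64.33605 × 65.94445 = $2121.30.

$2121.30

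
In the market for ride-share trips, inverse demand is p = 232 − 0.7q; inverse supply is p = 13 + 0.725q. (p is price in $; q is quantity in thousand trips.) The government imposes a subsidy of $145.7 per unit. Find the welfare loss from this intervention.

$7448.59 thousand

Competitive equilibrium: 232 − 0.7q = 13 + 0.725q → q* = 153.6842, p* = 124.4211.
The subsidy lowers effective supply by 145.7: p = 0.725q − 132.7.
New quantity: 232 − 0.7q = 0.725q − 132.7 → q' = 255.9298.
Overproduction Δq = 255.9298 − 153.6842 = 102.2456; wedge = subsidy = 145.7.
The triangle = ½ × 102.2456 × 145.7 = $7448.59 thousand.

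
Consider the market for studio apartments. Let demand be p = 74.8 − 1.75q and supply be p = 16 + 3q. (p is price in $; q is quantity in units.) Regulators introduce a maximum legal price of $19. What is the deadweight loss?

Competitive equilibrium: 74.8 − 1.75q = 16 + 3q → q* = 12.37895, p* = 53.13684.
At the ceiling p = 19, quantity supplied = (19 − 16)/3 = 1.
Willingness to pay at q' = 1: 74.8 − 1.75·1 = 73.05.
Δq = 12.37895 − 1 = 11.37895; wedge = 73.05 − 19 = 54.05.
DWL = ½ × 11.37895 × 54.05 = $307.52.

$307.52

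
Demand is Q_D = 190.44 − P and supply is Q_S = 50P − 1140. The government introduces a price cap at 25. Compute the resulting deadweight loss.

1506.66

In inverse form: demand P = 190.44 − Q, supply P = 22.8 + 0.02Q.
Competitive equilibrium: 190.44 − Q = 22.8 + 0.02Q → Q* = 164.3529, P* = 26.0871.
At the ceiling P = 25, quantity supplied = (25 − 22.8)/0.02 = 110.
Willingness to pay at Q' = 110: 190.44 − 1·110 = 80.44.
ΔQ = 164.3529 − 110 = 54.3529; wedge = 80.44 − 25 = 55.44.
Welfare loss = ½ × 54.3529 × 55.44 = 1506.66.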